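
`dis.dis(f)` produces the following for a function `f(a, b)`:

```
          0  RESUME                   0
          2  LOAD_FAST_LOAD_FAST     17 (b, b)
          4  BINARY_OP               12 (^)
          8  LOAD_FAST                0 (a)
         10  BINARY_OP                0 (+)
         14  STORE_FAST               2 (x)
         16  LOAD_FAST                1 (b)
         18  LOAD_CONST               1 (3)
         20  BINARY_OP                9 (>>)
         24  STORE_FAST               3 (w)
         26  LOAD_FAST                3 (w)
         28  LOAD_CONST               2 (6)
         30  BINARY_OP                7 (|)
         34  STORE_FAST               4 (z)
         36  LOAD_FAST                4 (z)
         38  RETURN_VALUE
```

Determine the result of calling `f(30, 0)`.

LOAD_FAST_LOAD_FAST b,b → push 0,0. Stack: [0, 0]
BINARY_OP ^ → 0 ^ 0 = 0. Stack: [0]
LOAD_FAST a → push 30. Stack: [0, 30]
BINARY_OP + → 0 + 30 = 30. Stack: [30]
STORE_FAST x → x=30. Stack: []
LOAD_FAST b → push 0. Stack: [0]
LOAD_CONST → push 3. Stack: [0, 3]
BINARY_OP >> → 0 >> 3 = 0. Stack: [0]
STORE_FAST w → w=0. Stack: []
LOAD_FAST w → push 0. Stack: [0]
LOAD_CONST → push 6. Stack: [0, 6]
BINARY_OP | → 0 | 6 = 6. Stack: [6]
STORE_FAST z → z=6. Stack: []
LOAD_FAST z → push 6. Stack: [6]
RETURN_VALUE → return 6.

6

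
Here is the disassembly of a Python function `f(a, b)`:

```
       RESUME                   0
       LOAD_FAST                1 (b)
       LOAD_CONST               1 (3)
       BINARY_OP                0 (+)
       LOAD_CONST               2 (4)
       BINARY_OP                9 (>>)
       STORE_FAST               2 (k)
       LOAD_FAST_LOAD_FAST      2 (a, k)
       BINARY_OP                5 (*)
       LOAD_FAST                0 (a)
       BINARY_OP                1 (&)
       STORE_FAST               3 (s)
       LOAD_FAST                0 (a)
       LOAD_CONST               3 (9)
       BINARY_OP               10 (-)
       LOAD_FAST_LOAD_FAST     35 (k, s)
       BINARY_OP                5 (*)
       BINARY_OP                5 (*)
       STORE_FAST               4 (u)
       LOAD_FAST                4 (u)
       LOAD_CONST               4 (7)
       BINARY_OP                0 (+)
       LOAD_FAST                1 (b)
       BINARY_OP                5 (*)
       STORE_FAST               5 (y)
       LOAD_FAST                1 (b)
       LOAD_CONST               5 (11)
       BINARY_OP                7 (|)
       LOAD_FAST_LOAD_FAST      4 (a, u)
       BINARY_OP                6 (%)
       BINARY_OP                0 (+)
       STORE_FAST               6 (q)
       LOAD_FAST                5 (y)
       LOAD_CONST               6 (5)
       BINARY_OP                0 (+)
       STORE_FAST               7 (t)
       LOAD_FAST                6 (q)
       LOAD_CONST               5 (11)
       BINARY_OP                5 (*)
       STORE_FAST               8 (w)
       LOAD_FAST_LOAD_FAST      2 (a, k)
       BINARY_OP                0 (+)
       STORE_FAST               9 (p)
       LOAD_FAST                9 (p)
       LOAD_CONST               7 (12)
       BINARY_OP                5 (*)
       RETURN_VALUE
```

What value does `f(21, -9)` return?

240

LOAD_FAST b → push -9. Stack: [-9]
LOAD_CONST → push 3. Stack: [-9, 3]
BINARY_OP + → -9 + 3 = -6. Stack: [-6]
LOAD_CONST → push 4. Stack: [-6, 4]
BINARY_OP >> → -6 >> 4 = -1. Stack: [-1]
STORE_FAST k → k=-1. Stack: []
LOAD_FAST_LOAD_FAST a,k → push 21,-1. Stack: [21, -1]
BINARY_OP * → 21 * -1 = -21. Stack: [-21]
LOAD_FAST a → push 21. Stack: [-21, 21]
BINARY_OP & → -21 & 21 = 1. Stack: [1]
STORE_FAST s → s=1. Stack: []
LOAD_FAST a → push 21. Stack: [21]
LOAD_CONST → push 9. Stack: [21, 9]
BINARY_OP - → 21 - 9 = 12. Stack: [12]
LOAD_FAST_LOAD_FAST k,s → push -1,1. Stack: [12, -1, 1]
BINARY_OP * → -1 * 1 = -1. Stack: [12, -1]
BINARY_OP * → 12 * -1 = -12. Stack: [-12]
STORE_FAST u → u=-12. Stack: []
LOAD_FAST u → push -12. Stack: [-12]
LOAD_CONST → push 7. Stack: [-12, 7]
BINARY_OP + → -12 + 7 = -5. Stack: [-5]
LOAD_FAST b → push -9. Stack: [-5, -9]
BINARY_OP * → -5 * -9 = 45. Stack: [45]
STORE_FAST y → y=45. Stack: []
LOAD_FAST b → push -9. Stack: [-9]
LOAD_CONST → push 11. Stack: [-9, 11]
BINARY_OP | → -9 | 11 = -1. Stack: [-1]
LOAD_FAST_LOAD_FAST a,u → push 21,-12. Stack: [-1, 21, -12]
BINARY_OP % → 21 % -12 = -3. Stack: [-1, -3]
BINARY_OP + → -1 + -3 = -4. Stack: [-4]
STORE_FAST q → q=-4. Stack: []
LOAD_FAST y → push 45. Stack: [45]
LOAD_CONST → push 5. Stack: [45, 5]
BINARY_OP + → 45 + 5 = 50. Stack: [50]
STORE_FAST t → t=50. Stack: []
LOAD_FAST q → push -4. Stack: [-4]
LOAD_CONST → push 11. Stack: [-4, 11]
BINARY_OP * → -4 * 11 = -44. Stack: [-44]
STORE_FAST w → w=-44. Stack: []
LOAD_FAST_LOAD_FAST a,k → push 21,-1. Stack: [21, -1]
BINARY_OP + → 21 + -1 = 20. Stack: [20]
STORE_FAST p → p=20. Stack: []
LOAD_FAST p → push 20. Stack: [20]
LOAD_CONST → push 12. Stack: [20, 12]
BINARY_OP * → 20 * 12 = 240. Stack: [240]
RETURN_VALUE → return 240.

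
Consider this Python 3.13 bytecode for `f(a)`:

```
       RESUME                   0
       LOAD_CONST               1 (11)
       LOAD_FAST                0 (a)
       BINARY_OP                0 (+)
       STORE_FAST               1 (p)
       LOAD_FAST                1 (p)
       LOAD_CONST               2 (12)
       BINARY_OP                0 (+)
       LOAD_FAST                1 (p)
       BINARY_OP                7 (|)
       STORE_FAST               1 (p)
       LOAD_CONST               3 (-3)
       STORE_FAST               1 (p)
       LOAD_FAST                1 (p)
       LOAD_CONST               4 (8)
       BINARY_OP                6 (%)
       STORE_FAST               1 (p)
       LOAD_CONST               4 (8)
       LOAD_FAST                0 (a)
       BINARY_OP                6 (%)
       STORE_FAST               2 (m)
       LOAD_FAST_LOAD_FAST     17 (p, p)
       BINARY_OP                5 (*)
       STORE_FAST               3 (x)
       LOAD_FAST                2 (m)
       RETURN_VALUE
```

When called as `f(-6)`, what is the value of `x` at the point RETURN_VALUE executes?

25

LOAD_CONST → push 11. Stack: [11]
LOAD_FAST a → push -6. Stack: [11, -6]
BINARY_OP + → 11 + -6 = 5. Stack: [5]
STORE_FAST p → p=5. Stack: []
LOAD_FAST p → push 5. Stack: [5]
LOAD_CONST → push 12. Stack: [5, 12]
BINARY_OP + → 5 + 12 = 17. Stack: [17]
LOAD_FAST p → push 5. Stack: [17, 5]
BINARY_OP | → 17 | 5 = 21. Stack: [21]
STORE_FAST p → p=21. Stack: []
LOAD_CONST → push -3. Stack: [-3]
STORE_FAST p → p=-3. Stack: []
LOAD_FAST p → push -3. Stack: [-3]
LOAD_CONST → push 8. Stack: [-3, 8]
BINARY_OP % → -3 % 8 = 5. Stack: [5]
STORE_FAST p → p=5. Stack: []
LOAD_CONST → push 8. Stack: [8]
LOAD_FAST a → push -6. Stack: [8, -6]
BINARY_OP % → 8 % -6 = -4. Stack: [-4]
STORE_FAST m → m=-4. Stack: []
LOAD_FAST_LOAD_FAST p,p → push 5,5. Stack: [5, 5]
BINARY_OP * → 5 * 5 = 25. Stack: [25]
STORE_FAST x → x=25. Stack: []
LOAD_FAST m → push -4. Stack: [-4]
RETURN_VALUE → return -4.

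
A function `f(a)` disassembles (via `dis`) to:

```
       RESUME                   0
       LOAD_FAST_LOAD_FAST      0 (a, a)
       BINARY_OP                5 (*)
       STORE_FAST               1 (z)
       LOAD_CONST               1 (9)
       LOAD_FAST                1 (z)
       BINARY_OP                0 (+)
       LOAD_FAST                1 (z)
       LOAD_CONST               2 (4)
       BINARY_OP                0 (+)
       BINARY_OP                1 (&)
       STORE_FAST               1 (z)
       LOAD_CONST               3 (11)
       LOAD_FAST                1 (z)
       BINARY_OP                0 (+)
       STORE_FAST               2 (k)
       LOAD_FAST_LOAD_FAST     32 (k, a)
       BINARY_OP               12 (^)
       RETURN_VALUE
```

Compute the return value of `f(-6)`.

LOAD_FAST_LOAD_FAST a,a → push -6,-6. Stack: [-6, -6]
BINARY_OP * → -6 * -6 = 36. Stack: [36]
STORE_FAST z → z=36. Stack: []
LOAD_CONST → push 9. Stack: [9]
LOAD_FAST z → push 36. Stack: [9, 36]
BINARY_OP + → 9 + 36 = 45. Stack: [45]
LOAD_FAST z → push 36. Stack: [45, 36]
LOAD_CONST → push 4. Stack: [45, 36, 4]
BINARY_OP + → 36 + 4 = 40. Stack: [45, 40]
BINARY_OP & → 45 & 40 = 40. Stack: [40]
STORE_FAST z → z=40. Stack: []
LOAD_CONST → push 11. Stack: [11]
LOAD_FAST z → push 40. Stack: [11, 40]
BINARY_OP + → 11 + 40 = 51. Stack: [51]
STORE_FAST k → k=51. Stack: []
LOAD_FAST_LOAD_FAST k,a → push 51,-6. Stack: [51, -6]
BINARY_OP ^ → 51 ^ -6 = -55. Stack: [-55]
RETURN_VALUE → return -55.

-55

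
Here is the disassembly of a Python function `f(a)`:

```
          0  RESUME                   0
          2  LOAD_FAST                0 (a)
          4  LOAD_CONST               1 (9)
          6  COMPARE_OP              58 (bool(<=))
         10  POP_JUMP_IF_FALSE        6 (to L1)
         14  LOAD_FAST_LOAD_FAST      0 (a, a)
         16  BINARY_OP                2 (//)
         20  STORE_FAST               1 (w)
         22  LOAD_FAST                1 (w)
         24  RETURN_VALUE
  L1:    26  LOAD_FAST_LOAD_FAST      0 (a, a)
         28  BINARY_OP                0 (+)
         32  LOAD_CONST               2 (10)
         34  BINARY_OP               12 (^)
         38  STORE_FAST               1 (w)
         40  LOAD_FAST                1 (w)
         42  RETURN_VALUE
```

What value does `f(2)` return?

LOAD_FAST a → push 2. Stack: [2]
LOAD_CONST → push 9. Stack: [2, 9]
COMPARE_OP bool(<=) → 2 vs 9 = True. Stack: [True]
POP_JUMP_IF_FALSE → pop True; no jump. Stack: []
LOAD_FAST_LOAD_FAST a,a → push 2,2. Stack: [2, 2]
BINARY_OP // → 2 // 2 = 1. Stack: [1]
STORE_FAST w → w=1. Stack: []
LOAD_FAST w → push 1. Stack: [1]
RETURN_VALUE → return 1.

1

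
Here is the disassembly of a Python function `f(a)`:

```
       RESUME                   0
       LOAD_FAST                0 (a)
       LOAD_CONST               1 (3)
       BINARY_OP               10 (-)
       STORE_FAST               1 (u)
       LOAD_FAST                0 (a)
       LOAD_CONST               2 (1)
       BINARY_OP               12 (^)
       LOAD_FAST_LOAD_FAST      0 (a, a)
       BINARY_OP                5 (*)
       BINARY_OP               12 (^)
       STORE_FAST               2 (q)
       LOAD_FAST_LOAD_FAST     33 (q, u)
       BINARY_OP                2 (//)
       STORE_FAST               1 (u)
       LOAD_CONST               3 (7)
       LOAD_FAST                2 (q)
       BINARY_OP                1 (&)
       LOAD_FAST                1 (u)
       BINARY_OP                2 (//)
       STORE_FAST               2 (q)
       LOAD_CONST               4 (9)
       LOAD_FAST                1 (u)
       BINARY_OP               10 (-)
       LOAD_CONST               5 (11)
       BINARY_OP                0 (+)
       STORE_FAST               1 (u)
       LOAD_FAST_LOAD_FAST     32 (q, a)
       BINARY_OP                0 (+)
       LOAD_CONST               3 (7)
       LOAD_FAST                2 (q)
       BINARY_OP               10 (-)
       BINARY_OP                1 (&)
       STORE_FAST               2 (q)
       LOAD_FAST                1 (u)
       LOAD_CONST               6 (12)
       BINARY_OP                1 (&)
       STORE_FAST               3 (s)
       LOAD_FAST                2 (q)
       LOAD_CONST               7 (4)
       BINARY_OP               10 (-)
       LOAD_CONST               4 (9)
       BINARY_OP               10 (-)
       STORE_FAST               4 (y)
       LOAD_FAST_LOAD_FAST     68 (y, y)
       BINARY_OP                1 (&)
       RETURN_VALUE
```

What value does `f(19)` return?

-10

LOAD_FAST a → push 19. Stack: [19]
LOAD_CONST → push 3. Stack: [19, 3]
BINARY_OP - → 19 - 3 = 16. Stack: [16]
STORE_FAST u → u=16. Stack: []
LOAD_FAST a → push 19. Stack: [19]
LOAD_CONST → push 1. Stack: [19, 1]
BINARY_OP ^ → 19 ^ 1 = 18. Stack: [18]
LOAD_FAST_LOAD_FAST a,a → push 19,19. Stack: [18, 19, 19]
BINARY_OP * → 19 * 19 = 361. Stack: [18, 361]
BINARY_OP ^ → 18 ^ 361 = 379. Stack: [379]
STORE_FAST q → q=379. Stack: []
LOAD_FAST_LOAD_FAST q,u → push 379,16. Stack: [379, 16]
BINARY_OP // → 379 // 16 = 23. Stack: [23]
STORE_FAST u → u=23. Stack: []
LOAD_CONST → push 7. Stack: [7]
LOAD_FAST q → push 379. Stack: [7, 379]
BINARY_OP & → 7 & 379 = 3. Stack: [3]
LOAD_FAST u → push 23. Stack: [3, 23]
BINARY_OP // → 3 // 23 = 0. Stack: [0]
STORE_FAST q → q=0. Stack: []
LOAD_CONST → push 9. Stack: [9]
LOAD_FAST u → push 23. Stack: [9, 23]
BINARY_OP - → 9 - 23 = -14. Stack: [-14]
LOAD_CONST → push 11. Stack: [-14, 11]
BINARY_OP + → -14 + 11 = -3. Stack: [-3]
STORE_FAST u → u=-3. Stack: []
LOAD_FAST_LOAD_FAST q,a → push 0,19. Stack: [0, 19]
BINARY_OP + → 0 + 19 = 19. Stack: [19]
LOAD_CONST → push 7. Stack: [19, 7]
LOAD_FAST q → push 0. Stack: [19, 7, 0]
BINARY_OP - → 7 - 0 = 7. Stack: [19, 7]
BINARY_OP & → 19 & 7 = 3. Stack: [3]
STORE_FAST q → q=3. Stack: []
LOAD_FAST u → push -3. Stack: [-3]
LOAD_CONST → push 12. Stack: [-3, 12]
BINARY_OP & → -3 & 12 = 12. Stack: [12]
STORE_FAST s → s=12. Stack: []
LOAD_FAST q → push 3. Stack: [3]
LOAD_CONST → push 4. Stack: [3, 4]
BINARY_OP - → 3 - 4 = -1. Stack: [-1]
LOAD_CONST → push 9. Stack: [-1, 9]
BINARY_OP - → -1 - 9 = -10. Stack: [-10]
STORE_FAST y → y=-10. Stack: []
LOAD_FAST_LOAD_FAST y,y → push -10,-10. Stack: [-10, -10]
BINARY_OP & → -10 & -10 = -10. Stack: [-10]
RETURN_VALUE → return -10.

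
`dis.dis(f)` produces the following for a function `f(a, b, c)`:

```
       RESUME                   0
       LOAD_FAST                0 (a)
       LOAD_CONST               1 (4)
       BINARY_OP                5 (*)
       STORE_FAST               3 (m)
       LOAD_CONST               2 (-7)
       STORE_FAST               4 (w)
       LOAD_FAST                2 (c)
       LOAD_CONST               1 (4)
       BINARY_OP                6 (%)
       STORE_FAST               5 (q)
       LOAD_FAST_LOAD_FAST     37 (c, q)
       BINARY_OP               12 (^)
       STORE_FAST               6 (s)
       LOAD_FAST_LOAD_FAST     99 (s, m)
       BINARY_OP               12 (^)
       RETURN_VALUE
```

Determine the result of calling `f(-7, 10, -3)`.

LOAD_FAST a → push -7. Stack: [-7]
LOAD_CONST → push 4. Stack: [-7, 4]
BINARY_OP * → -7 * 4 = -28. Stack: [-28]
STORE_FAST m → m=-28. Stack: []
LOAD_CONST → push -7. Stack: [-7]
STORE_FAST w → w=-7. Stack: []
LOAD_FAST c → push -3. Stack: [-3]
LOAD_CONST → push 4. Stack: [-3, 4]
BINARY_OP % → -3 % 4 = 1. Stack: [1]
STORE_FAST q → q=1. Stack: []
LOAD_FAST_LOAD_FAST c,q → push -3,1. Stack: [-3, 1]
BINARY_OP ^ → -3 ^ 1 = -4. Stack: [-4]
STORE_FAST s → s=-4. Stack: []
LOAD_FAST_LOAD_FAST s,m → push -4,-28. Stack: [-4, -28]
BINARY_OP ^ → -4 ^ -28 = 24. Stack: [24]
RETURN_VALUE → return 24.

24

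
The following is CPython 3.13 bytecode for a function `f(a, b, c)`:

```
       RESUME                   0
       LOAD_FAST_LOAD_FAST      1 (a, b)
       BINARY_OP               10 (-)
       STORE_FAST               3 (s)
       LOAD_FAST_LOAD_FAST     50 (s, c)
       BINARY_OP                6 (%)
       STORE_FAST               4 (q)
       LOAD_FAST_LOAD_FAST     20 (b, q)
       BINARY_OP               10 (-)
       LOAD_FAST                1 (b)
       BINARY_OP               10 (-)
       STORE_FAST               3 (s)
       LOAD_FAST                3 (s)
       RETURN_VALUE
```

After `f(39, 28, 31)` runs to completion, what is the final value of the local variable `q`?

11

LOAD_FAST_LOAD_FAST a,b → push 39,28. Stack: [39, 28]
BINARY_OP - → 39 - 28 = 11. Stack: [11]
STORE_FAST s → s=11. Stack: []
LOAD_FAST_LOAD_FAST s,c → push 11,31. Stack: [11, 31]
BINARY_OP % → 11 % 31 = 11. Stack: [11]
STORE_FAST q → q=11. Stack: []
LOAD_FAST_LOAD_FAST b,q → push 28,11. Stack: [28, 11]
BINARY_OP - → 28 - 11 = 17. Stack: [17]
LOAD_FAST b → push 28. Stack: [17, 28]
BINARY_OP - → 17 - 28 = -11. Stack: [-11]
STORE_FAST s → s=-11. Stack: []
LOAD_FAST s → push -11. Stack: [-11]
RETURN_VALUE → return -11.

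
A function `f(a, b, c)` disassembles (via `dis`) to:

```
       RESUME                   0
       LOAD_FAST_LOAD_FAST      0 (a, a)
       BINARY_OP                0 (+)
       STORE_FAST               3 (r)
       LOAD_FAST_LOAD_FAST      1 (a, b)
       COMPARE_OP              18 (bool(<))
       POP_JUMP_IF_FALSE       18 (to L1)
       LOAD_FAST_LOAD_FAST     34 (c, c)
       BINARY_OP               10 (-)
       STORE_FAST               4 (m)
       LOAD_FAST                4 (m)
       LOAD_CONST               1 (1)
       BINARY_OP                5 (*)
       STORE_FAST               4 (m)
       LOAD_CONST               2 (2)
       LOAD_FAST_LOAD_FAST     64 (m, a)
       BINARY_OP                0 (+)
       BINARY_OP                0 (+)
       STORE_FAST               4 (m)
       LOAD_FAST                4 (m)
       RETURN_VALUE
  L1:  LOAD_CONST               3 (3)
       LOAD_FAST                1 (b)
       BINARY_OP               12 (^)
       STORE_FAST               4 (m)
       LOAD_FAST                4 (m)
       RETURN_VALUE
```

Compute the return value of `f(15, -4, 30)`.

LOAD_FAST_LOAD_FAST a,a → push 15,15. Stack: [15, 15]
BINARY_OP + → 15 + 15 = 30. Stack: [30]
STORE_FAST r → r=30. Stack: []
LOAD_FAST_LOAD_FAST a,b → push 15,-4. Stack: [15, -4]
COMPARE_OP bool(<) → 15 vs -4 = False. Stack: [False]
POP_JUMP_IF_FALSE → pop False; jump. Stack: []
LOAD_CONST → push 3. Stack: [3]
LOAD_FAST b → push -4. Stack: [3, -4]
BINARY_OP ^ → 3 ^ -4 = -1. Stack: [-1]
STORE_FAST m → m=-1. Stack: []
LOAD_FAST m → push -1. Stack: [-1]
RETURN_VALUE → return -1.

-1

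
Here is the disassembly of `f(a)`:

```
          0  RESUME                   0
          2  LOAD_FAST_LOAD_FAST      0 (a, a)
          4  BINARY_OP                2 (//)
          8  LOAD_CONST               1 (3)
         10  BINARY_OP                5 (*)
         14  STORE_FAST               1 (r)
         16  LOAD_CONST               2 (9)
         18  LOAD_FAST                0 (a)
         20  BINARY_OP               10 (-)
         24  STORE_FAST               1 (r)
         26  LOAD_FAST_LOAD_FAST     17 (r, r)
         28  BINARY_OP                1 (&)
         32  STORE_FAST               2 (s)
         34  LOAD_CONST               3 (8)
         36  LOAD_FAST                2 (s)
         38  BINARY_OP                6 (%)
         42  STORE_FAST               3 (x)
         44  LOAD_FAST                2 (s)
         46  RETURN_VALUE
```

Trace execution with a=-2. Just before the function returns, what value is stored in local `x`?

8

LOAD_FAST_LOAD_FAST a,a → push -2,-2. Stack: [-2, -2]
BINARY_OP // → -2 // -2 = 1. Stack: [1]
LOAD_CONST → push 3. Stack: [1, 3]
BINARY_OP * → 1 * 3 = 3. Stack: [3]
STORE_FAST r → r=3. Stack: []
LOAD_CONST → push 9. Stack: [9]
LOAD_FAST a → push -2. Stack: [9, -2]
BINARY_OP - → 9 - -2 = 11. Stack: [11]
STORE_FAST r → r=11. Stack: []
LOAD_FAST_LOAD_FAST r,r → push 11,11. Stack: [11, 11]
BINARY_OP & → 11 & 11 = 11. Stack: [11]
STORE_FAST s → s=11. Stack: []
LOAD_CONST → push 8. Stack: [8]
LOAD_FAST s → push 11. Stack: [8, 11]
BINARY_OP % → 8 % 11 = 8. Stack: [8]
STORE_FAST x → x=8. Stack: []
LOAD_FAST s → push 11. Stack: [11]
RETURN_VALUE → return 11.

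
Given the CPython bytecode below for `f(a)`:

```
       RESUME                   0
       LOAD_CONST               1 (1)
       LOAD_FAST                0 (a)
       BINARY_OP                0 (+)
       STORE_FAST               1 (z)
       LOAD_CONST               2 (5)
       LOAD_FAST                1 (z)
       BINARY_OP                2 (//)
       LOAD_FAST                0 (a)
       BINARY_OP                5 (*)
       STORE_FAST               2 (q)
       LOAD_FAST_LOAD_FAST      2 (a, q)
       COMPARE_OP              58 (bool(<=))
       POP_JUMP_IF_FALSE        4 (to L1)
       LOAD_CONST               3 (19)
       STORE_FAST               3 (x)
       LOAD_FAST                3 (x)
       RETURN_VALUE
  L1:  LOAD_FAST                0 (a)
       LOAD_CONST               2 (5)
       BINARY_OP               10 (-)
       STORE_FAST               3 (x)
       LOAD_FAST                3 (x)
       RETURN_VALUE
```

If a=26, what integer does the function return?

LOAD_CONST → push 1. Stack: [1]
LOAD_FAST a → push 26. Stack: [1, 26]
BINARY_OP + → 1 + 26 = 27. Stack: [27]
STORE_FAST z → z=27. Stack: []
LOAD_CONST → push 5. Stack: [5]
LOAD_FAST z → push 27. Stack: [5, 27]
BINARY_OP // → 5 // 27 = 0. Stack: [0]
LOAD_FAST a → push 26. Stack: [0, 26]
BINARY_OP * → 0 * 26 = 0. Stack: [0]
STORE_FAST q → q=0. Stack: []
LOAD_FAST_LOAD_FAST a,q → push 26,0. Stack: [26, 0]
COMPARE_OP bool(<=) → 26 vs 0 = False. Stack: [False]
POP_JUMP_IF_FALSE → pop False; jump. Stack: []
LOAD_FAST a → push 26. Stack: [26]
LOAD_CONST → push 5. Stack: [26, 5]
BINARY_OP - → 26 - 5 = 21. Stack: [21]
STORE_FAST x → x=21. Stack: []
LOAD_FAST x → push 21. Stack: [21]
RETURN_VALUE → return 21.

21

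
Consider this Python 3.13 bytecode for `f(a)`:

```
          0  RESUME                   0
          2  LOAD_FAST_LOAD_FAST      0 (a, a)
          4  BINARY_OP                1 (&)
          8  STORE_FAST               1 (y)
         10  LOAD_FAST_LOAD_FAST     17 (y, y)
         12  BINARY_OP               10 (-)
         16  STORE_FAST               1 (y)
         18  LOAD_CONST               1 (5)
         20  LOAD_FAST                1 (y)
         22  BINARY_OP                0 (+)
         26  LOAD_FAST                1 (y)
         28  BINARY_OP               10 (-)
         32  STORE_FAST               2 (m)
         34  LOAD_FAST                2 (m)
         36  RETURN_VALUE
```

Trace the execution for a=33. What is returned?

LOAD_FAST_LOAD_FAST a,a → push 33,33. Stack: [33, 33]
BINARY_OP & → 33 & 33 = 33. Stack: [33]
STORE_FAST y → y=33. Stack: []
LOAD_FAST_LOAD_FAST y,y → push 33,33. Stack: [33, 33]
BINARY_OP - → 33 - 33 = 0. Stack: [0]
STORE_FAST y → y=0. Stack: []
LOAD_CONST → push 5. Stack: [5]
LOAD_FAST y → push 0. Stack: [5, 0]
BINARY_OP + → 5 + 0 = 5. Stack: [5]
LOAD_FAST y → push 0. Stack: [5, 0]
BINARY_OP - → 5 - 0 = 5. Stack: [5]
STORE_FAST m → m=5. Stack: []
LOAD_FAST m → push 5. Stack: [5]
RETURN_VALUE → return 5.

5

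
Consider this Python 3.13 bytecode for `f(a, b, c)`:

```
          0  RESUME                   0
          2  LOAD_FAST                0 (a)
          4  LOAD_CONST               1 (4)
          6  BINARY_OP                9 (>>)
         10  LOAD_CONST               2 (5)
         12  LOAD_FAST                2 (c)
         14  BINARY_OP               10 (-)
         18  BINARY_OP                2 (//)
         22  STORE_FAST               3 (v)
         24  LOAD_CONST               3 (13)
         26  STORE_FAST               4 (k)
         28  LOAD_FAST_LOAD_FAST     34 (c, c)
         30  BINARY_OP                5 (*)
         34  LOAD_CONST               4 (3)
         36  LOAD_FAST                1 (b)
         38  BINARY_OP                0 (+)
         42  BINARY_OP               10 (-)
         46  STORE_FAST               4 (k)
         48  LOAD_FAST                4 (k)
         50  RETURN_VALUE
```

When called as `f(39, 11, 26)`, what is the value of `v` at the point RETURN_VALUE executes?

LOAD_FAST a → push 39. Stack: [39]
LOAD_CONST → push 4. Stack: [39, 4]
BINARY_OP >> → 39 >> 4 = 2. Stack: [2]
LOAD_CONST → push 5. Stack: [2, 5]
LOAD_FAST c → push 26. Stack: [2, 5, 26]
BINARY_OP - → 5 - 26 = -21. Stack: [2, -21]
BINARY_OP // → 2 // -21 = -1. Stack: [-1]
STORE_FAST v → v=-1. Stack: []
LOAD_CONST → push 13. Stack: [13]
STORE_FAST k → k=13. Stack: []
LOAD_FAST_LOAD_FAST c,c → push 26,26. Stack: [26, 26]
BINARY_OP * → 26 * 26 = 676. Stack: [676]
LOAD_CONST → push 3. Stack: [676, 3]
LOAD_FAST b → push 11. Stack: [676, 3, 11]
BINARY_OP + → 3 + 11 = 14. Stack: [676, 14]
BINARY_OP - → 676 - 14 = 662. Stack: [662]
STORE_FAST k → k=662. Stack: []
LOAD_FAST k → push 662. Stack: [662]
RETURN_VALUE → return 662.

-1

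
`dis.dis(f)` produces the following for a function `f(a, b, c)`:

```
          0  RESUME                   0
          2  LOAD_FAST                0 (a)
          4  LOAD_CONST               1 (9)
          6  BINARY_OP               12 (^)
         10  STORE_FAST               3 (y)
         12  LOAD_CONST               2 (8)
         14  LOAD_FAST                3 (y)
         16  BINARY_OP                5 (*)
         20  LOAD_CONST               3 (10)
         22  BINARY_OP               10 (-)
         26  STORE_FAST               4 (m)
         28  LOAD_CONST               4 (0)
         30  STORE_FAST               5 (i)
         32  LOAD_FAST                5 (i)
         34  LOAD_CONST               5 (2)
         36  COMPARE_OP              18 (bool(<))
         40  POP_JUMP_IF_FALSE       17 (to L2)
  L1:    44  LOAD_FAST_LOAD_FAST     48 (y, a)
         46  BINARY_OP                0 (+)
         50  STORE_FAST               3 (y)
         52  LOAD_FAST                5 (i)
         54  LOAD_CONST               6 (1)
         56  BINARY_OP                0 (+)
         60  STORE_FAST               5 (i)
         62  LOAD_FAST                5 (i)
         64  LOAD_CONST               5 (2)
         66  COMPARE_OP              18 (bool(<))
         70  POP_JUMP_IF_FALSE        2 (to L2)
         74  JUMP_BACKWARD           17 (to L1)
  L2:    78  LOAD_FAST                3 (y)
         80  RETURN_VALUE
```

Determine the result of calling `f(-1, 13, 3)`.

LOAD_FAST a → push -1. Stack: [-1]
LOAD_CONST → push 9. Stack: [-1, 9]
BINARY_OP ^ → -1 ^ 9 = -10. Stack: [-10]
STORE_FAST y → y=-10. Stack: []
LOAD_CONST → push 8. Stack: [8]
LOAD_FAST y → push -10. Stack: [8, -10]
BINARY_OP * → 8 * -10 = -80. Stack: [-80]
LOAD_CONST → push 10. Stack: [-80, 10]
BINARY_OP - → -80 - 10 = -90. Stack: [-90]
STORE_FAST m → m=-90. Stack: []
LOAD_CONST → push 0. Stack: [0]
STORE_FAST i → i=0. Stack: []
LOAD_FAST i → push 0. Stack: [0]
LOAD_CONST → push 2. Stack: [0, 2]
COMPARE_OP bool(<) → 0 vs 2 = True. Stack: [True]
POP_JUMP_IF_FALSE → pop True; no jump. Stack: []
LOAD_FAST_LOAD_FAST y,a → push -10,-1. Stack: [-10, -1]
BINARY_OP + → -10 + -1 = -11. Stack: [-11]
STORE_FAST y → y=-11. Stack: []
LOAD_FAST i → push 0. Stack: [0]
LOAD_CONST → push 1. Stack: [0, 1]
BINARY_OP + → 0 + 1 = 1. Stack: [1]
STORE_FAST i → i=1. Stack: []
LOAD_FAST i → push 1. Stack: [1]
LOAD_CONST → push 2. Stack: [1, 2]
COMPARE_OP bool(<) → 1 vs 2 = True. Stack: [True]
POP_JUMP_IF_FALSE → pop True; no jump. Stack: []
LOAD_FAST_LOAD_FAST y,a → push -11,-1. Stack: [-11, -1]
BINARY_OP + → -11 + -1 = -12. Stack: [-12]
STORE_FAST y → y=-12. Stack: []
LOAD_FAST i → push 1. Stack: [1]
LOAD_CONST → push 1. Stack: [1, 1]
BINARY_OP + → 1 + 1 = 2. Stack: [2]
STORE_FAST i → i=2. Stack: []
LOAD_FAST i → push 2. Stack: [2]
LOAD_CONST → push 2. Stack: [2, 2]
COMPARE_OP bool(<) → 2 vs 2 = False. Stack: [False]
POP_JUMP_IF_FALSE → pop False; jump. Stack: []
LOAD_FAST y → push -12. Stack: [-12]
RETURN_VALUE → return -12.

-12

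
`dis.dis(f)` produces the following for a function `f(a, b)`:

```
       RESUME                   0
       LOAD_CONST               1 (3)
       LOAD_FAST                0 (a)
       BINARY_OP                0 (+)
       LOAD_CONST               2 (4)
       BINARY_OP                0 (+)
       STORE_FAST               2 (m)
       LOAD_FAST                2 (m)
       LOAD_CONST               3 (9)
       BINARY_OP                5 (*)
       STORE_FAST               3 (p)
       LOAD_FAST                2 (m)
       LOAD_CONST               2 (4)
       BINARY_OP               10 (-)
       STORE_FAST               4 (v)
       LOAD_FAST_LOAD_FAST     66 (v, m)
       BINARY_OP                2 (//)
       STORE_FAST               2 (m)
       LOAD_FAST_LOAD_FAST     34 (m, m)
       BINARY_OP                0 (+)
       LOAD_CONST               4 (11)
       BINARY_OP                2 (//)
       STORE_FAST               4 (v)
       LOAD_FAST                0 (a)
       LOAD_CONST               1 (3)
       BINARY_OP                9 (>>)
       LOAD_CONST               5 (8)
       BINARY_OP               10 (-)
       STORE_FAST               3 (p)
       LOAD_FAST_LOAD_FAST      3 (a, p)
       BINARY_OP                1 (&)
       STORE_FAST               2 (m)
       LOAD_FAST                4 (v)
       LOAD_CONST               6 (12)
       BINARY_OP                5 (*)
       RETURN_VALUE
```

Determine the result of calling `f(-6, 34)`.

-12

LOAD_CONST → push 3. Stack: [3]
LOAD_FAST a → push -6. Stack: [3, -6]
BINARY_OP + → 3 + -6 = -3. Stack: [-3]
LOAD_CONST → push 4. Stack: [-3, 4]
BINARY_OP + → -3 + 4 = 1. Stack: [1]
STORE_FAST m → m=1. Stack: []
LOAD_FAST m → push 1. Stack: [1]
LOAD_CONST → push 9. Stack: [1, 9]
BINARY_OP * → 1 * 9 = 9. Stack: [9]
STORE_FAST p → p=9. Stack: []
LOAD_FAST m → push 1. Stack: [1]
LOAD_CONST → push 4. Stack: [1, 4]
BINARY_OP - → 1 - 4 = -3. Stack: [-3]
STORE_FAST v → v=-3. Stack: []
LOAD_FAST_LOAD_FAST v,m → push -3,1. Stack: [-3, 1]
BINARY_OP // → -3 // 1 = -3. Stack: [-3]
STORE_FAST m → m=-3. Stack: []
LOAD_FAST_LOAD_FAST m,m → push -3,-3. Stack: [-3, -3]
BINARY_OP + → -3 + -3 = -6. Stack: [-6]
LOAD_CONST → push 11. Stack: [-6, 11]
BINARY_OP // → -6 // 11 = -1. Stack: [-1]
STORE_FAST v → v=-1. Stack: []
LOAD_FAST a → push -6. Stack: [-6]
LOAD_CONST → push 3. Stack: [-6, 3]
BINARY_OP >> → -6 >> 3 = -1. Stack: [-1]
LOAD_CONST → push 8. Stack: [-1, 8]
BINARY_OP - → -1 - 8 = -9. Stack: [-9]
STORE_FAST p → p=-9. Stack: []
LOAD_FAST_LOAD_FAST a,p → push -6,-9. Stack: [-6, -9]
BINARY_OP & → -6 & -9 = -14. Stack: [-14]
STORE_FAST m → m=-14. Stack: []
LOAD_FAST v → push -1. Stack: [-1]
LOAD_CONST → push 12. Stack: [-1, 12]
BINARY_OP * → -1 * 12 = -12. Stack: [-12]
RETURN_VALUE → return -12.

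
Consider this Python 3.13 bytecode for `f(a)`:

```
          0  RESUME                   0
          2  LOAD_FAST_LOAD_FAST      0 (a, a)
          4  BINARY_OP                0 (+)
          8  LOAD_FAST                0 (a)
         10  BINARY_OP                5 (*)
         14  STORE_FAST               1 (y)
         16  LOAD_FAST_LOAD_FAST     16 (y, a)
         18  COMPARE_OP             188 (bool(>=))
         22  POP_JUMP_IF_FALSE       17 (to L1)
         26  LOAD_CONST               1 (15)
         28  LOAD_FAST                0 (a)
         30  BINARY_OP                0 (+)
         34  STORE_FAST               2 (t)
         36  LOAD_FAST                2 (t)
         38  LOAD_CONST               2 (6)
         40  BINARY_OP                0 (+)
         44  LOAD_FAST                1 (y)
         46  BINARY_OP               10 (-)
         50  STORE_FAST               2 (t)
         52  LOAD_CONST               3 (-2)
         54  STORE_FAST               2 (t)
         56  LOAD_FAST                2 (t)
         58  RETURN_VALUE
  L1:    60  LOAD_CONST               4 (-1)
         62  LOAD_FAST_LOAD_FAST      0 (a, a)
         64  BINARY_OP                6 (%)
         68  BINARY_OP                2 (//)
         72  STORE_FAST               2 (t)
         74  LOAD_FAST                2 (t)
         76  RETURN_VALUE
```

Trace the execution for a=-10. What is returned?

LOAD_FAST_LOAD_FAST a,a → push -10,-10. Stack: [-10, -10]
BINARY_OP + → -10 + -10 = -20. Stack: [-20]
LOAD_FAST a → push -10. Stack: [-20, -10]
BINARY_OP * → -20 * -10 = 200. Stack: [200]
STORE_FAST y → y=200. Stack: []
LOAD_FAST_LOAD_FAST y,a → push 200,-10. Stack: [200, -10]
COMPARE_OP bool(>=) → 200 vs -10 = True. Stack: [True]
POP_JUMP_IF_FALSE → pop True; no jump. Stack: []
LOAD_CONST → push 15. Stack: [15]
LOAD_FAST a → push -10. Stack: [15, -10]
BINARY_OP + → 15 + -10 = 5. Stack: [5]
STORE_FAST t → t=5. Stack: []
LOAD_FAST t → push 5. Stack: [5]
LOAD_CONST → push 6. Stack: [5, 6]
BINARY_OP + → 5 + 6 = 11. Stack: [11]
LOAD_FAST y → push 200. Stack: [11, 200]
BINARY_OP - → 11 - 200 = -189. Stack: [-189]
STORE_FAST t → t=-189. Stack: []
LOAD_CONST → push -2. Stack: [-2]
STORE_FAST t → t=-2. Stack: []
LOAD_FAST t → push -2. Stack: [-2]
RETURN_VALUE → return -2.

-2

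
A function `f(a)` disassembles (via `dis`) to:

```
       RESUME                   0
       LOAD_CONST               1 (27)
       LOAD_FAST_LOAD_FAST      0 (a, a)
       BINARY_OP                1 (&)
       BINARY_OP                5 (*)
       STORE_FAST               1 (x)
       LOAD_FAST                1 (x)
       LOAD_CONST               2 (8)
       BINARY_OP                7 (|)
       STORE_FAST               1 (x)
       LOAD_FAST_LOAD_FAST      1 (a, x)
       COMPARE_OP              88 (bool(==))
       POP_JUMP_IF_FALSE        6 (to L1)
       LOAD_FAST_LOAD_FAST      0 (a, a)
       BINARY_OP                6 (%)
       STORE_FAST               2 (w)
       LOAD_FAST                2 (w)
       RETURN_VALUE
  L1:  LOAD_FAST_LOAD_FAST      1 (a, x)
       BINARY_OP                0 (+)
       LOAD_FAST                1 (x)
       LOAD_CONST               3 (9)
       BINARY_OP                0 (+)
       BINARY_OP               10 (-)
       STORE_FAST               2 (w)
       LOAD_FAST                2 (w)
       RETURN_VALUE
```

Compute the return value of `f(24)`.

15

LOAD_CONST → push 27. Stack: [27]
LOAD_FAST_LOAD_FAST a,a → push 24,24. Stack: [27, 24, 24]
BINARY_OP & → 24 & 24 = 24. Stack: [27, 24]
BINARY_OP * → 27 * 24 = 648. Stack: [648]
STORE_FAST x → x=648. Stack: []
LOAD_FAST x → push 648. Stack: [648]
LOAD_CONST → push 8. Stack: [648, 8]
BINARY_OP | → 648 | 8 = 648. Stack: [648]
STORE_FAST x → x=648. Stack: []
LOAD_FAST_LOAD_FAST a,x → push 24,648. Stack: [24, 648]
COMPARE_OP bool(==) → 24 vs 648 = False. Stack: [False]
POP_JUMP_IF_FALSE → pop False; jump. Stack: []
LOAD_FAST_LOAD_FAST a,x → push 24,648. Stack: [24, 648]
BINARY_OP + → 24 + 648 = 672. Stack: [672]
LOAD_FAST x → push 648. Stack: [672, 648]
LOAD_CONST → push 9. Stack: [672, 648, 9]
BINARY_OP + → 648 + 9 = 657. Stack: [672, 657]
BINARY_OP - → 672 - 657 = 15. Stack: [15]
STORE_FAST w → w=15. Stack: []
LOAD_FAST w → push 15. Stack: [15]
RETURN_VALUE → return 15.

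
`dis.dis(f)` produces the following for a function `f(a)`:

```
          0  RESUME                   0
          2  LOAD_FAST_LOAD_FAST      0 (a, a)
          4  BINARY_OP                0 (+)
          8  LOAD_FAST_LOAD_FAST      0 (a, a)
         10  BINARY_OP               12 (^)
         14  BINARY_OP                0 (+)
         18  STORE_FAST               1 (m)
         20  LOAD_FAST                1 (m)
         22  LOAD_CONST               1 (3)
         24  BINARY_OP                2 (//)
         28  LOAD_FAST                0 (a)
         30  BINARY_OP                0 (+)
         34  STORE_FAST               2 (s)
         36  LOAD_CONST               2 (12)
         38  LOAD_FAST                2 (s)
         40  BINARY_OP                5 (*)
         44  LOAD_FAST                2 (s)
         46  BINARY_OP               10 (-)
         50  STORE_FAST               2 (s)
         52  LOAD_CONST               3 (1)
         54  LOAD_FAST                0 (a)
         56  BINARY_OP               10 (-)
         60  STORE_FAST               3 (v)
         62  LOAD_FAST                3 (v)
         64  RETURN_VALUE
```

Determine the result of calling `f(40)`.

-39

LOAD_FAST_LOAD_FAST a,a → push 40,40. Stack: [40, 40]
BINARY_OP + → 40 + 40 = 80. Stack: [80]
LOAD_FAST_LOAD_FAST a,a → push 40,40. Stack: [80, 40, 40]
BINARY_OP ^ → 40 ^ 40 = 0. Stack: [80, 0]
BINARY_OP + → 80 + 0 = 80. Stack: [80]
STORE_FAST m → m=80. Stack: []
LOAD_FAST m → push 80. Stack: [80]
LOAD_CONST → push 3. Stack: [80, 3]
BINARY_OP // → 80 // 3 = 26. Stack: [26]
LOAD_FAST a → push 40. Stack: [26, 40]
BINARY_OP + → 26 + 40 = 66. Stack: [66]
STORE_FAST s → s=66. Stack: []
LOAD_CONST → push 12. Stack: [12]
LOAD_FAST s → push 66. Stack: [12, 66]
BINARY_OP * → 12 * 66 = 792. Stack: [792]
LOAD_FAST s → push 66. Stack: [792, 66]
BINARY_OP - → 792 - 66 = 726. Stack: [726]
STORE_FAST s → s=726. Stack: []
LOAD_CONST → push 1. Stack: [1]
LOAD_FAST a → push 40. Stack: [1, 40]
BINARY_OP - → 1 - 40 = -39. Stack: [-39]
STORE_FAST v → v=-39. Stack: []
LOAD_FAST v → push -39. Stack: [-39]
RETURN_VALUE → return -39.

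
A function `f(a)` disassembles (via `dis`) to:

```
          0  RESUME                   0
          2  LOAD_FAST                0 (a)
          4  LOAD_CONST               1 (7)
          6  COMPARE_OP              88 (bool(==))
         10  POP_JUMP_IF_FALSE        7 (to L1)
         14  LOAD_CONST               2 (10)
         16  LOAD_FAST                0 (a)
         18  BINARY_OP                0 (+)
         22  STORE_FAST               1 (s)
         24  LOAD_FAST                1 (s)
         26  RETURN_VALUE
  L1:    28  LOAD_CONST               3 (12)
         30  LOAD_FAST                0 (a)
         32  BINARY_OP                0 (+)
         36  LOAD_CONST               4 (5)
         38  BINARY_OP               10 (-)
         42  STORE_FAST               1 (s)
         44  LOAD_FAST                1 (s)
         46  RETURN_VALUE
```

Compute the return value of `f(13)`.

20

LOAD_FAST a → push 13. Stack: [13]
LOAD_CONST → push 7. Stack: [13, 7]
COMPARE_OP bool(==) → 13 vs 7 = False. Stack: [False]
POP_JUMP_IF_FALSE → pop False; jump. Stack: []
LOAD_CONST → push 12. Stack: [12]
LOAD_FAST a → push 13. Stack: [12, 13]
BINARY_OP + → 12 + 13 = 25. Stack: [25]
LOAD_CONST → push 5. Stack: [25, 5]
BINARY_OP - → 25 - 5 = 20. Stack: [20]
STORE_FAST s → s=20. Stack: []
LOAD_FAST s → push 20. Stack: [20]
RETURN_VALUE → return 20.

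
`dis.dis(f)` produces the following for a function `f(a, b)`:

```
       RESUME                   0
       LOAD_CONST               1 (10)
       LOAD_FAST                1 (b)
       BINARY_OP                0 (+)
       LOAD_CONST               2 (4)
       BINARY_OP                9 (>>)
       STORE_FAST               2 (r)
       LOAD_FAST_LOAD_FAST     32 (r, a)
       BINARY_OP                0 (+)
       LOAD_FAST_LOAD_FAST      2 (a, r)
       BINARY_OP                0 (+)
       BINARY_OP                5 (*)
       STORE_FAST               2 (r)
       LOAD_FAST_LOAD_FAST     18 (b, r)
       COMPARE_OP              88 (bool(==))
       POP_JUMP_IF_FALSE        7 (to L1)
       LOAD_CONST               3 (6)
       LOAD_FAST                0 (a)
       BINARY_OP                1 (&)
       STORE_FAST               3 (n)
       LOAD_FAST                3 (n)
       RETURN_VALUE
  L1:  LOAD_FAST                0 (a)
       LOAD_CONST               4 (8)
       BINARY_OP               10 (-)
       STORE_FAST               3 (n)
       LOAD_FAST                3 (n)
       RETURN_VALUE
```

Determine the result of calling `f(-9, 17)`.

LOAD_CONST → push 10. Stack: [10]
LOAD_FAST b → push 17. Stack: [10, 17]
BINARY_OP + → 10 + 17 = 27. Stack: [27]
LOAD_CONST → push 4. Stack: [27, 4]
BINARY_OP >> → 27 >> 4 = 1. Stack: [1]
STORE_FAST r → r=1. Stack: []
LOAD_FAST_LOAD_FAST r,a → push 1,-9. Stack: [1, -9]
BINARY_OP + → 1 + -9 = -8. Stack: [-8]
LOAD_FAST_LOAD_FAST a,r → push -9,1. Stack: [-8, -9, 1]
BINARY_OP + → -9 + 1 = -8. Stack: [-8, -8]
BINARY_OP * → -8 * -8 = 64. Stack: [64]
STORE_FAST r → r=64. Stack: []
LOAD_FAST_LOAD_FAST b,r → push 17,64. Stack: [17, 64]
COMPARE_OP bool(==) → 17 vs 64 = False. Stack: [False]
POP_JUMP_IF_FALSE → pop False; jump. Stack: []
LOAD_FAST a → push -9. Stack: [-9]
LOAD_CONST → push 8. Stack: [-9, 8]
BINARY_OP - → -9 - 8 = -17. Stack: [-17]
STORE_FAST n → n=-17. Stack: []
LOAD_FAST n → push -17. Stack: [-17]
RETURN_VALUE → return -17.

-17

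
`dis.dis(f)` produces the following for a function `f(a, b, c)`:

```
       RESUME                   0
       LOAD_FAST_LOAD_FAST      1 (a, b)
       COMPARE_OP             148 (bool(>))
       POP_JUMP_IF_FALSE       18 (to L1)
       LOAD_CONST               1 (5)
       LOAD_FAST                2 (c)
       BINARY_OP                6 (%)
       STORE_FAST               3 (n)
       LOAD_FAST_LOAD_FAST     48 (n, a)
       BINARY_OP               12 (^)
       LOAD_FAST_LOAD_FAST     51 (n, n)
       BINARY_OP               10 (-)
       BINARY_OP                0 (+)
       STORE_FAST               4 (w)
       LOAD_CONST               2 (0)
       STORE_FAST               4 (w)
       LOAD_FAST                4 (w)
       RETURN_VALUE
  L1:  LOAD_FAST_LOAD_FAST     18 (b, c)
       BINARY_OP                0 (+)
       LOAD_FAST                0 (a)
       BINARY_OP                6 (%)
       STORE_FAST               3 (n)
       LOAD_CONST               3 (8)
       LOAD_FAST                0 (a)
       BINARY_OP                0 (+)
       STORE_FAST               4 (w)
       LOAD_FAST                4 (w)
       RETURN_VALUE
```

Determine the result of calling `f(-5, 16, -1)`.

LOAD_FAST_LOAD_FAST a,b → push -5,16. Stack: [-5, 16]
COMPARE_OP bool(>) → -5 vs 16 = False. Stack: [False]
POP_JUMP_IF_FALSE → pop False; jump. Stack: []
LOAD_FAST_LOAD_FAST b,c → push 16,-1. Stack: [16, -1]
BINARY_OP + → 16 + -1 = 15. Stack: [15]
LOAD_FAST a → push -5. Stack: [15, -5]
BINARY_OP % → 15 % -5 = 0. Stack: [0]
STORE_FAST n → n=0. Stack: []
LOAD_CONST → push 8. Stack: [8]
LOAD_FAST a → push -5. Stack: [8, -5]
BINARY_OP + → 8 + -5 = 3. Stack: [3]
STORE_FAST w → w=3. Stack: []
LOAD_FAST w → push 3. Stack: [3]
RETURN_VALUE → return 3.

3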